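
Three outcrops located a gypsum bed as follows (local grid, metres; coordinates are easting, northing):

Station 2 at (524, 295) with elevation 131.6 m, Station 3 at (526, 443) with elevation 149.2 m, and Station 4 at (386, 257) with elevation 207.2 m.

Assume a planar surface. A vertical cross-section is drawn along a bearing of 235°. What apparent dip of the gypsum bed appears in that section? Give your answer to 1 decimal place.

22.0°

Let the plane be z = a·easting + b·northing + c.
Station 3−Station 2: 2a + 148b = 17.6;  Station 4−Station 2: −138a − 38b = 75.6.
Solving gives a = −0.58274, b = 0.12679.
Unit vector along 235° is (sin 235°, cos 235°) = (-0.8192, -0.5736).
Slope in that direction = a·(-0.8192) + b·(-0.5736) = 0.40463.
Apparent dip = arctan|0.40463| = 22.0° (true dip is 30.8°, so apparent ≤ true as expected).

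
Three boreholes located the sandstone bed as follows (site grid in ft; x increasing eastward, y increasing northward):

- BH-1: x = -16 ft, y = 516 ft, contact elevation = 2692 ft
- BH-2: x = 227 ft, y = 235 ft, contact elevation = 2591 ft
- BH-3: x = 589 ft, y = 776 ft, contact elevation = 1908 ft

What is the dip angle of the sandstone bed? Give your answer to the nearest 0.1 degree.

Let the plane be z = a·x + b·y + c.
BH-2−BH-1: 243a − 281b = −101;  BH-3−BH-1: 605a + 260b = −784.
Solving gives a = −1.05738, b = −0.55495.
Gradient magnitude |∇z| = √(a² + b²) = √(1.11804 + 0.30797) = 1.19416.
True dip = arctan(1.19416) = 50.1°, dipping toward ENE (azimuth ≈ 062°).

50.1°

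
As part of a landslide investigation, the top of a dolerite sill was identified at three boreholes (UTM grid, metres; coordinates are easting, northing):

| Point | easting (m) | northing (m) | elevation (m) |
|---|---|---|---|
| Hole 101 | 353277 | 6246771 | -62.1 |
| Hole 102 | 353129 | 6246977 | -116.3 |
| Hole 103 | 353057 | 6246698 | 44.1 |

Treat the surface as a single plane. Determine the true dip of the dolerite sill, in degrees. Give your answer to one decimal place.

Let the plane be z = a·easting + b·northing + c.
Hole 102−Hole 101: −148a + 206b = −54.2;  Hole 103−Hole 101: −220a − 73b = 106.2.
Solving gives a = −0.31930, b = −0.49251.
Gradient magnitude |∇z| = √(a² + b²) = √(0.10195 + 0.24257) = 0.58696.
True dip = arctan(0.58696) = 30.4°, dipping toward NNE (azimuth ≈ 033°).

30.4°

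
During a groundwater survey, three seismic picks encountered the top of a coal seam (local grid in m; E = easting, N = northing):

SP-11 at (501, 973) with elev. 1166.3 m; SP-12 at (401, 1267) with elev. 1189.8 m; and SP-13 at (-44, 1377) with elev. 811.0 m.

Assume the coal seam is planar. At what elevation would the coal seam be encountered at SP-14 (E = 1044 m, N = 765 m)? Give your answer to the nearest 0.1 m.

Two edge vectors: SP-11→SP-12 = (-100, 294, 23.5), SP-11→SP-13 = (-545, 404, -355.3).
Normal n = (SP-11→SP-12) × (SP-11→SP-13) = (-113952.2, -48337.5, 119830).
So ∂z/∂E = −n_x/n_z = 0.950949 and ∂z/∂N = −n_y/n_z = 0.403384.
Intercept c from SP-11: 1166.3 − 476.43 − 392.49 = 297.38.
At (1044, 765): z = 992.8 + 308.6 + 297.38 = 1598.8 m.

1598.8 m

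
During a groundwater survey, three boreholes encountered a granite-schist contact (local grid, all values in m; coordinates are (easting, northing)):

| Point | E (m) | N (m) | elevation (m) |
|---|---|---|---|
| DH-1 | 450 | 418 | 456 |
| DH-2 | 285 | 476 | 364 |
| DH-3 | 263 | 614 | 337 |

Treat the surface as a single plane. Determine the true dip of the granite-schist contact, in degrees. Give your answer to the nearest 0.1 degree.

Two edge vectors: DH-1→DH-2 = (-165, 58, -92), DH-1→DH-3 = (-187, 196, -119).
Normal n = (DH-1→DH-2) × (DH-1→DH-3) = (11130, -2431, -21494).
So ∂z/∂E = −n_x/n_z = 0.51782 and ∂z/∂N = −n_y/n_z = −0.11310.
Gradient magnitude |∇z| = √(a² + b²) = √(0.26814 + 0.01279) = 0.53003.
True dip = arctan(0.53003) = 27.9°, dipping toward WNW (azimuth ≈ 282°).

27.9°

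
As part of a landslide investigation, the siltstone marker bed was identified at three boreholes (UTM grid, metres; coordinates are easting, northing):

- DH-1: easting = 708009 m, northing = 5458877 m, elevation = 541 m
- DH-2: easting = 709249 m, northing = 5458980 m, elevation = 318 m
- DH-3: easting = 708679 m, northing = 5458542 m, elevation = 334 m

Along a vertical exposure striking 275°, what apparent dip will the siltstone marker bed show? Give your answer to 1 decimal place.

12.2°

Two edge vectors: DH-1→DH-2 = (1240, 103, -223), DH-1→DH-3 = (670, -335, -207).
Normal n = (DH-1→DH-2) × (DH-1→DH-3) = (-96026, 107270, -484410).
So ∂z/∂easting = −n_x/n_z = −0.19823 and ∂z/∂northing = −n_y/n_z = 0.22144.
Unit vector along 275° is (sin 275°, cos 275°) = (-0.9962, 0.0872).
Slope in that direction = a·(-0.9962) + b·(0.0872) = 0.21678.
Apparent dip = arctan|0.21678| = 12.2° (true dip is 16.6°, so apparent ≤ true as expected).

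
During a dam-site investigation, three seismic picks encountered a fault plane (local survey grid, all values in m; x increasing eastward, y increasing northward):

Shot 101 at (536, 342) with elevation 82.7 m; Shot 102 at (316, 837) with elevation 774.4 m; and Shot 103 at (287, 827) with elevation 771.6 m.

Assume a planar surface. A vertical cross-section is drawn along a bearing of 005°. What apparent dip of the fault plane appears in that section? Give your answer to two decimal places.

50.54°

Two edge vectors: Shot 101→Shot 102 = (-220, 495, 691.7), Shot 101→Shot 103 = (-249, 485, 688.9).
Normal n = (Shot 101→Shot 102) × (Shot 101→Shot 103) = (5531, -20675.3, 16555).
So ∂z/∂x = −n_x/n_z = −0.33410 and ∂z/∂y = −n_y/n_z = 1.24889.
Unit vector along 005° is (sin 5°, cos 5°) = (0.0872, 0.9962).
Slope in that direction = a·(0.0872) + b·(0.9962) = 1.21501.
Apparent dip = arctan|1.21501| = 50.54° (true dip is 52.3°, so apparent ≤ true as expected).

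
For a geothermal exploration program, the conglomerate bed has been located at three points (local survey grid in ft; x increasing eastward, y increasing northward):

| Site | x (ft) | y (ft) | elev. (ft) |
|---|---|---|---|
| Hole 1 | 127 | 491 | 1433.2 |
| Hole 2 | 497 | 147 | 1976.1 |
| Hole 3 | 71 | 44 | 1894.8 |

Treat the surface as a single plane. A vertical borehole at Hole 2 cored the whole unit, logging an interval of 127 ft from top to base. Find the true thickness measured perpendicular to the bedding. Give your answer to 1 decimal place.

Let the plane be z = a·x + b·y + c.
Hole 2−Hole 1: 370a − 344b = 542.9;  Hole 3−Hole 1: −56a − 447b = 461.6.
Solving gives a = 0.45429, b = −1.08958.
|∇z| = √(a²+b²) = 1.18049, so dip δ = arctan(1.18049) = 49.73°.
True thickness = vertical thickness × cos δ = 127 × cos 49.73° = 82.1 ft.

82.1 ft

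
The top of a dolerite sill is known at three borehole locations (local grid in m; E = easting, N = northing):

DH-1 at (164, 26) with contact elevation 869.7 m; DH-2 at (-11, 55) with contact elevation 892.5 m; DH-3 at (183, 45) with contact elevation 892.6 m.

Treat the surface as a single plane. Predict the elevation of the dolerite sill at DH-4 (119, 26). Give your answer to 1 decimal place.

Let the plane be z = a·E + b·N + c.
DH-2−DH-1: −175a + 29b = 22.8;  DH-3−DH-1: 19a + 19b = 22.9.
Solving gives a = 0.05957, b = 1.14569.
Then c = 869.7 − a·164 − b·26 = 830.14.
At (119, 26): z = 7.1 + 29.8 + 830.14 = 867.0 m.

867.0 m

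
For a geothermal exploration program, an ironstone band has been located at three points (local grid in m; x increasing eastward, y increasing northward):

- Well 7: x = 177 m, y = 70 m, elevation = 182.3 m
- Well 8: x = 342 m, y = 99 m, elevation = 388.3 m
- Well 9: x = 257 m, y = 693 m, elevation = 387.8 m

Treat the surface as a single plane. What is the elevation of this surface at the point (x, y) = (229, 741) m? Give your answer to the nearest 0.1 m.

Two edge vectors: Well 7→Well 8 = (165, 29, 206), Well 7→Well 9 = (80, 623, 205.5).
Normal n = (Well 7→Well 8) × (Well 7→Well 9) = (-122378.5, -17427.5, 100475).
So ∂z/∂x = −n_x/n_z = 1.21800 and ∂z/∂y = −n_y/n_z = 0.17345.
Intercept c from Well 7: 182.3 − 215.59 − 12.14 = −45.43.
At (229, 741): z = 278.9 + 128.5 − 45.43 = 362.0 m.

362.0 m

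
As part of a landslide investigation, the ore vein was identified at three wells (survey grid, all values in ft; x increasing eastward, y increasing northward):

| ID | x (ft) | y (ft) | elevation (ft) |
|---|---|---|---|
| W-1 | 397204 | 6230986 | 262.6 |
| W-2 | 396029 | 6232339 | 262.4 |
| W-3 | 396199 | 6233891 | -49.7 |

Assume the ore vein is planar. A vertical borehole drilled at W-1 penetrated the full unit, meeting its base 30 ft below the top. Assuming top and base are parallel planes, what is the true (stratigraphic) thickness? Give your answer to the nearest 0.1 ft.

Let the plane be z = a·x + b·y + c.
W-2−W-1: −1175a + 1353b = −0.2;  W-3−W-1: −1005a + 2905b = −312.3.
Solving gives a = −0.20547, b = −0.17859.
|∇z| = √(a²+b²) = 0.27224, so dip δ = arctan(0.27224) = 15.23°.
True thickness = vertical thickness × cos δ = 30 × cos 15.23° = 28.9 ft.

28.9 ft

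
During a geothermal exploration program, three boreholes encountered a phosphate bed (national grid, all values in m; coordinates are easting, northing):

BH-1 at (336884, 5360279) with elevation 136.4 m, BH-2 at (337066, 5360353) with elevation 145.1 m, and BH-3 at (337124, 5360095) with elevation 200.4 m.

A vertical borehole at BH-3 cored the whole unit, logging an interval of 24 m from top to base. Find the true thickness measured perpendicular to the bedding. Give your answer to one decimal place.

Let the plane be z = a·easting + b·northing + c.
BH-2−BH-1: 182a + 74b = 8.7;  BH-3−BH-1: 240a − 184b = 64.
Solving gives a = 0.12365, b = −0.18654.
|∇z| = √(a²+b²) = 0.22380, so dip δ = arctan(0.22380) = 12.62°.
True thickness = vertical thickness × cos δ = 24 × cos 12.62° = 23.4 m.

23.4 m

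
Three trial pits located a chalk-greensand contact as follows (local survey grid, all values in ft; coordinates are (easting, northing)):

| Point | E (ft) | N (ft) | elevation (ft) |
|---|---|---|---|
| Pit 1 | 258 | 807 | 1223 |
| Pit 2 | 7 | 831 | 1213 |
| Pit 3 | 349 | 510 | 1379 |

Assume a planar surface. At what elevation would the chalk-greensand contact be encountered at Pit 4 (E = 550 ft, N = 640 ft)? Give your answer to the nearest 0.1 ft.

Let the plane be z = a·E + b·N + c.
Pit 2−Pit 1: −251a + 24b = −10;  Pit 3−Pit 1: 91a − 297b = 156.
Solving gives a = −0.01070, b = −0.52853.
Then c = 1223 − a·258 − b·807 = 1652.28.
At (550, 640): z = −5.9 − 338.3 + 1652.28 = 1308.1 ft.

1308.1 ft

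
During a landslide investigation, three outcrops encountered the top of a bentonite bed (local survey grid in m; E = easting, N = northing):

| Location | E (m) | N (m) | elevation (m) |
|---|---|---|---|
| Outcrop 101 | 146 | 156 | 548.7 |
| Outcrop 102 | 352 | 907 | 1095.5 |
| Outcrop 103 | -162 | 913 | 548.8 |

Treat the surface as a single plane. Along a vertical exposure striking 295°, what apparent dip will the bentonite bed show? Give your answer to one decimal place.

Two edge vectors: Outcrop 101→Outcrop 102 = (206, 751, 546.8), Outcrop 101→Outcrop 103 = (-308, 757, 0.1).
Normal n = (Outcrop 101→Outcrop 102) × (Outcrop 101→Outcrop 103) = (-413852.5, -168435, 387250).
So ∂z/∂E = −n_x/n_z = 1.06870 and ∂z/∂N = −n_y/n_z = 0.43495.
Unit vector along 295° is (sin 295°, cos 295°) = (-0.9063, 0.4226).
Slope in that direction = a·(-0.9063) + b·(0.4226) = −0.78475.
Apparent dip = arctan|0.78475| = 38.1° (true dip is 49.1°, so apparent ≤ true as expected).

38.1°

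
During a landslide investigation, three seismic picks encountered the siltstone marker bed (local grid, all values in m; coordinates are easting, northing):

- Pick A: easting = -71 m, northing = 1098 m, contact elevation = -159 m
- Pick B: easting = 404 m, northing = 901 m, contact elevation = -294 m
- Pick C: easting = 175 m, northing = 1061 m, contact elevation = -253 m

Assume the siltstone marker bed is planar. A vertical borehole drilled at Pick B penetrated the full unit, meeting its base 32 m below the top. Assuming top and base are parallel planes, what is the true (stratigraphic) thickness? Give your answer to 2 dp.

Two edge vectors: Pick A→Pick B = (475, -197, -135), Pick A→Pick C = (246, -37, -94).
Normal n = (Pick A→Pick B) × (Pick A→Pick C) = (13523, 11440, 30887).
So ∂z/∂easting = −n_x/n_z = −0.43782 and ∂z/∂northing = −n_y/n_z = −0.37038.
|∇z| = √(a²+b²) = 0.57347, so dip δ = arctan(0.57347) = 29.83°.
True thickness = vertical thickness × cos δ = 32 × cos 29.83° = 27.76 m.

27.76 m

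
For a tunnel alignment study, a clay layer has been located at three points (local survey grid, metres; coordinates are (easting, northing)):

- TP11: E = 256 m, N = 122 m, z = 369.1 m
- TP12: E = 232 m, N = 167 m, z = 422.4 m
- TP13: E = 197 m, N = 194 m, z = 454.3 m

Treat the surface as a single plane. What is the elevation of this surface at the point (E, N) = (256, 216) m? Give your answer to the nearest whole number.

Let the plane be z = a·E + b·N + c.
TP12−TP11: −24a + 45b = 53.3;  TP13−TP11: −59a + 72b = 85.2.
Solving gives a = 0.00388, b = 1.18652.
Then c = 369.1 − a·256 − b·122 = 223.35.
At (256, 216): z = 1.0 + 256.3 + 223.35 = 480.6 m.

481 m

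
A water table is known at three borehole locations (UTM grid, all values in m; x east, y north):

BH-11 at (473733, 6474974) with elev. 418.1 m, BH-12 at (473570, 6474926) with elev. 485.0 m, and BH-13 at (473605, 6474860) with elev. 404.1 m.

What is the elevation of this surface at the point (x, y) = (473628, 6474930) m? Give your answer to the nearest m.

450 m

Let the plane be z = a·x + b·y + c.
BH-12−BH-11: −163a − 48b = 66.9;  BH-13−BH-11: −128a − 114b = −14.
Solving gives a = −0.66719730, b = 0.87194083.
Then c = 418.1 − a·473733 − b·6474974 = −5329302.70.
At (473628, 6474930): z = −316003.3 + 5645755.8 − 5329302.70 = 449.8 m.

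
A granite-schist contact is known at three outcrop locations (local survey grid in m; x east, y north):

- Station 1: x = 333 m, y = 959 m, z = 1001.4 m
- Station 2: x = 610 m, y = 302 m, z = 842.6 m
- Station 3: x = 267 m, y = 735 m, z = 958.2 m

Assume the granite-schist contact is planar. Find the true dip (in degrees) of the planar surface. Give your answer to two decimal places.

Let the plane be z = a·x + b·y + c.
Station 2−Station 1: 277a − 657b = −158.8;  Station 3−Station 1: −66a − 224b = −43.2.
Solving gives a = −0.06820, b = 0.21295.
Gradient magnitude |∇z| = √(a² + b²) = √(0.00465 + 0.04535) = 0.22361.
True dip = arctan(0.22361) = 12.60°, dipping toward SSE (azimuth ≈ 162°).

12.60°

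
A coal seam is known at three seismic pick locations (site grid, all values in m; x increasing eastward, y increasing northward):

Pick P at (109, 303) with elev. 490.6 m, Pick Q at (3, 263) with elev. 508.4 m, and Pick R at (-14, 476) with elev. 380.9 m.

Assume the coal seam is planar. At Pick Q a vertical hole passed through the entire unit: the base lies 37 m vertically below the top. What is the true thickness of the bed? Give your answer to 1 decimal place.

Two edge vectors: Pick P→Pick Q = (-106, -40, 17.8), Pick P→Pick R = (-123, 173, -109.7).
Normal n = (Pick P→Pick Q) × (Pick P→Pick R) = (1308.6, -13817.6, -23258).
So ∂z/∂x = −n_x/n_z = 0.05626 and ∂z/∂y = −n_y/n_z = −0.59410.
|∇z| = √(a²+b²) = 0.59676, so dip δ = arctan(0.59676) = 30.83°.
True thickness = vertical thickness × cos δ = 37 × cos 30.83° = 31.8 m.

31.8 m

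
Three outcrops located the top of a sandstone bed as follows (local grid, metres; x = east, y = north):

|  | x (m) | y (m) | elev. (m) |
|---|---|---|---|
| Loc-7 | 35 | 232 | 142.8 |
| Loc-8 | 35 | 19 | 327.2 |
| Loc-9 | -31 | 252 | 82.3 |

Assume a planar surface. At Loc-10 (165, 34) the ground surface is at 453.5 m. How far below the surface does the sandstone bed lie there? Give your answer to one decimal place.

Two edge vectors: Loc-7→Loc-8 = (0, -213, 184.4), Loc-7→Loc-9 = (-66, 20, -60.5).
Normal n = (Loc-7→Loc-8) × (Loc-7→Loc-9) = (9198.5, -12170.4, -14058).
So ∂z/∂x = −n_x/n_z = 0.65432 and ∂z/∂y = −n_y/n_z = −0.86573.
Intercept c from Loc-7: 142.8 − 22.90 + 200.85 = 320.75.
At (165, 34): z_contact = 107.96 − 29.43 + 320.75 = 399.28 m.
Depth below ground = 453.5 − 399.28 = 54.2 m.

54.2 m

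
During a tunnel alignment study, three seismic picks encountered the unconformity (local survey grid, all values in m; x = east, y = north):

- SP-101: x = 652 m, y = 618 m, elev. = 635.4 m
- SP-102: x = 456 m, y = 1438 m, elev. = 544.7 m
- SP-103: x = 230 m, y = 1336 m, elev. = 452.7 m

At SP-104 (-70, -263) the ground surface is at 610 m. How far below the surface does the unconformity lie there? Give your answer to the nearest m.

Let the plane be z = a·x + b·y + c.
SP-102−SP-101: −196a + 820b = −90.7;  SP-103−SP-101: −422a + 718b = −182.7.
Solving gives a = 0.41250, b = −0.01201.
Then c = 635.4 − a·652 − b·618 = 373.87.
At (-70, -263): z_contact = −28.9 + 3.2 + 373.87 = 348.2 m.
Depth below ground = 610 − 348.2 = 262 m.

262 m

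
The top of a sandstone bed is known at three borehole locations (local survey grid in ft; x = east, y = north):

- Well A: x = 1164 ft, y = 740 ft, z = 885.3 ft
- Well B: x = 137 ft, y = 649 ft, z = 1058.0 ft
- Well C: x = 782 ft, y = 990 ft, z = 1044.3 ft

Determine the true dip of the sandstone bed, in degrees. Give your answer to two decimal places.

Let the plane be z = a·x + b·y + c.
Well B−Well A: −1027a − 91b = 172.7;  Well C−Well A: −382a + 250b = 159.
Solving gives a = −0.19774, b = 0.33385.
Gradient magnitude |∇z| = √(a² + b²) = √(0.03910 + 0.11146) = 0.38802.
True dip = arctan(0.38802) = 21.21°, dipping toward SSE (azimuth ≈ 149°).

21.21°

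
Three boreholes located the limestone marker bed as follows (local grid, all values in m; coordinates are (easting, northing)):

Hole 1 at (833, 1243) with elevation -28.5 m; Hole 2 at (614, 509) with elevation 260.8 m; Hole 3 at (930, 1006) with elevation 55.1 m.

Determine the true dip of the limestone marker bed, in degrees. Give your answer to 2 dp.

Let the plane be z = a·E + b·N + c.
Hole 2−Hole 1: −219a − 734b = 289.3;  Hole 3−Hole 1: 97a − 237b = 83.6.
Solving gives a = −0.05850, b = −0.37669.
Gradient magnitude |∇z| = √(a² + b²) = √(0.00342 + 0.14189) = 0.38120.
True dip = arctan(0.38120) = 20.87°, dipping toward N (azimuth ≈ 009°).

20.87°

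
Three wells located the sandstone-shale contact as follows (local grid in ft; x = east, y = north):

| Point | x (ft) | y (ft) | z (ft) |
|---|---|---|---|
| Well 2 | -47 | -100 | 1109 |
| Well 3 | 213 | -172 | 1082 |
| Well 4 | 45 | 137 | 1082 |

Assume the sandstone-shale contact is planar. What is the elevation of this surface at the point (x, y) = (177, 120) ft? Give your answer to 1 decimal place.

Let the plane be z = a·x + b·y + c.
Well 3−Well 2: 260a − 72b = −27;  Well 4−Well 2: 92a + 237b = −27.
Solving gives a = −0.12225, b = −0.06647.
Then c = 1109 − a·-47 − b·-100 = 1096.61.
At (177, 120): z = −21.6 − 8.0 + 1096.61 = 1067.0 ft.

1067.0 ft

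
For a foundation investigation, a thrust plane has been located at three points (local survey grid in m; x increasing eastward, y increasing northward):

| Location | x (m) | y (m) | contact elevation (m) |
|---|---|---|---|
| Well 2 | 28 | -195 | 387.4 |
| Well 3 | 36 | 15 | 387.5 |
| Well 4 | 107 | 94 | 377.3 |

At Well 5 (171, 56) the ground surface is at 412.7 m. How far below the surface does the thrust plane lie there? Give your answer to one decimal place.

Let the plane be z = a·x + b·y + c.
Well 3−Well 2: 8a + 210b = 0.1;  Well 4−Well 2: 79a + 289b = −10.1.
Solving gives a = −0.15057, b = 0.00621.
Then c = 387.4 − a·28 − b·-195 = 392.83.
At (171, 56): z_contact = −25.75 + 0.35 + 392.83 = 367.43 m.
Depth below ground = 412.7 − 367.43 = 45.3 m.

45.3 m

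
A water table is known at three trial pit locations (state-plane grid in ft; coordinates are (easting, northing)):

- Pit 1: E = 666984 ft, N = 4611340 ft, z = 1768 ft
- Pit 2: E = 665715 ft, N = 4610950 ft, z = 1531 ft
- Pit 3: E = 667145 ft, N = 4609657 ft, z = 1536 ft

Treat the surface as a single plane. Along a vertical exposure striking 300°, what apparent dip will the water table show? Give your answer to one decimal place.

2.6°

Two edge vectors: Pit 1→Pit 2 = (-1269, -390, -237), Pit 1→Pit 3 = (161, -1683, -232).
Normal n = (Pit 1→Pit 2) × (Pit 1→Pit 3) = (-308391, -332565, 2198517).
So ∂z/∂E = −n_x/n_z = 0.14027 and ∂z/∂N = −n_y/n_z = 0.15127.
Unit vector along 300° is (sin 300°, cos 300°) = (-0.8660, 0.5000).
Slope in that direction = a·(-0.8660) + b·(0.5000) = −0.04585.
Apparent dip = arctan|0.04585| = 2.6° (true dip is 11.7°, so apparent ≤ true as expected).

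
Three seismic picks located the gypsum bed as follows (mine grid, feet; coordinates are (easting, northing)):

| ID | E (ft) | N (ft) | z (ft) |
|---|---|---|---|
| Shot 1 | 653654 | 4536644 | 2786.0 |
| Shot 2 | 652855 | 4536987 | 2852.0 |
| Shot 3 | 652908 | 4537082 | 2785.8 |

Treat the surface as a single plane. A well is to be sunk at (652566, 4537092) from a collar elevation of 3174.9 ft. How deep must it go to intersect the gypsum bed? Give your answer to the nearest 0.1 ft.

289.0 ft

Two edge vectors: Shot 1→Shot 2 = (-799, 343, 66), Shot 1→Shot 3 = (-746, 438, -0.2).
Normal n = (Shot 1→Shot 2) × (Shot 1→Shot 3) = (-28976.6, -49395.8, -94084).
So ∂z/∂E = −n_x/n_z = −0.307986480 and ∂z/∂N = −n_y/n_z = −0.525018069.
Intercept c from Shot 1: 2786 + 201316.59 + 2381820.07 = 2585922.67.
At (652566, 4537092): z_contact = −200981.51 − 2382055.28 + 2585922.67 = 2885.88 ft.
Depth below ground = 3174.9 − 2885.88 = 289.0 ft.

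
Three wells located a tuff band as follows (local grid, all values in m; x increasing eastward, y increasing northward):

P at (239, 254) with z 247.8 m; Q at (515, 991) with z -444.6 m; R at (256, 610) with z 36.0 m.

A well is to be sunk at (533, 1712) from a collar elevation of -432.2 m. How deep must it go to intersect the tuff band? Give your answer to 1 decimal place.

Let the plane be z = a·x + b·y + c.
Q−P: 276a + 737b = −692.4;  R−P: 17a + 356b = −211.8.
Solving gives a = −1.054485, b = −0.544589.
Then c = 247.8 − a·239 − b·254 = 638.15.
At (533, 1712): z_contact = −562.04 − 932.34 + 638.15 = -856.23 m.
Depth below ground = -432.2 − (-856.23) = 424.0 m.

424.0 m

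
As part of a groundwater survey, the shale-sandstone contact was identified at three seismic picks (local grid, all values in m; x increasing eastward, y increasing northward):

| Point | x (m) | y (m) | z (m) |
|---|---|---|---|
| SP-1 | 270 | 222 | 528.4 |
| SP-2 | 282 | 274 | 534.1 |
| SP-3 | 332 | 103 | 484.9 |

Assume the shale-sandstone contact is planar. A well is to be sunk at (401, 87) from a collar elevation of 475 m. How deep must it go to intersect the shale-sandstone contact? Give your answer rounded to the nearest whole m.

Let the plane be z = a·x + b·y + c.
SP-2−SP-1: 12a + 52b = 5.7;  SP-3−SP-1: 62a − 119b = −43.5.
Solving gives a = −0.34043, b = 0.18818.
Then c = 528.4 − a·270 − b·222 = 578.54.
At (401, 87): z_contact = −136.5 + 16.4 + 578.54 = 458.4 m.
Depth below ground = 475 − 458.4 = 17 m.

17 m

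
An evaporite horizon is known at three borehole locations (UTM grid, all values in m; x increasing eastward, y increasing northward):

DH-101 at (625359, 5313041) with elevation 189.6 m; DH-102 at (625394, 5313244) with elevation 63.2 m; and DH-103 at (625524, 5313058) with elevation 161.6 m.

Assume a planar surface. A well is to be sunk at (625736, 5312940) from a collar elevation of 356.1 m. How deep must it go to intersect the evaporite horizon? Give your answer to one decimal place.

146.0 m

Two edge vectors: DH-101→DH-102 = (35, 203, -126.4), DH-101→DH-103 = (165, 17, -28).
Normal n = (DH-101→DH-102) × (DH-101→DH-103) = (-3535.2, -19876, -32900).
So ∂z/∂x = −n_x/n_z = −0.107452888 and ∂z/∂y = −n_y/n_z = −0.604133739.
Intercept c from DH-101: 189.6 + 67196.63 + 3209787.32 = 3277173.55.
At (625736, 5312940): z_contact = −67237.14 − 3209726.31 + 3277173.55 = 210.11 m.
Depth below ground = 356.1 − 210.11 = 146.0 m.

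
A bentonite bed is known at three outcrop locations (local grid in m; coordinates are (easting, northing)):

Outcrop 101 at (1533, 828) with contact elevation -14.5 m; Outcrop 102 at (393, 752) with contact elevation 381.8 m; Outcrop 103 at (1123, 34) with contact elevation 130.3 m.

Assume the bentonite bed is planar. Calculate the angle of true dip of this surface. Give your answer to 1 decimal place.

19.2°

Let the plane be z = a·E + b·N + c.
Outcrop 102−Outcrop 101: −1140a − 76b = 396.3;  Outcrop 103−Outcrop 101: −410a − 794b = 144.8.
Solving gives a = −0.34743, b = −0.00296.
Gradient magnitude |∇z| = √(a² + b²) = √(0.12071 + 0.00001) = 0.34745.
True dip = arctan(0.34745) = 19.2°, dipping toward E (azimuth ≈ 090°).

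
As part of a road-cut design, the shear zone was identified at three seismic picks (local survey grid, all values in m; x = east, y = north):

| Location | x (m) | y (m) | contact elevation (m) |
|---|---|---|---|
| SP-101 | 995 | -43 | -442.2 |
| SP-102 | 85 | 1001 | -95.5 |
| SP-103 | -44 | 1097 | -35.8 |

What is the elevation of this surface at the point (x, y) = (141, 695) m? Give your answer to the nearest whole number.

-68 m

Two edge vectors: SP-101→SP-102 = (-910, 1044, 346.7), SP-101→SP-103 = (-1039, 1140, 406.4).
Normal n = (SP-101→SP-102) × (SP-101→SP-103) = (29043.6, 9602.7, 47316).
So ∂z/∂x = −n_x/n_z = −0.61382 and ∂z/∂y = −n_y/n_z = −0.20295.
Intercept c from SP-101: -442.2 + 610.75 − 8.73 = 159.83.
At (141, 695): z = −86.5 − 141.0 + 159.83 = -67.8 m.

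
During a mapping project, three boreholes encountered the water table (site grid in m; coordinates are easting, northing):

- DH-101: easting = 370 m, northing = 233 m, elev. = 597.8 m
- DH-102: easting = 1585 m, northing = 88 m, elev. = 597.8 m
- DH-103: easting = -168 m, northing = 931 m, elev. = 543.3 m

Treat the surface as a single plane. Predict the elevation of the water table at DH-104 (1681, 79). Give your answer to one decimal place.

Let the plane be z = a·easting + b·northing + c.
DH-102−DH-101: 1215a − 145b = 0;  DH-103−DH-101: −538a + 698b = −54.5.
Solving gives a = −0.010262, b = −0.085990.
Then c = 597.8 − a·370 − b·233 = 621.63.
At (1681, 79): z = −17.3 − 6.8 + 621.63 = 597.6 m.

597.6 m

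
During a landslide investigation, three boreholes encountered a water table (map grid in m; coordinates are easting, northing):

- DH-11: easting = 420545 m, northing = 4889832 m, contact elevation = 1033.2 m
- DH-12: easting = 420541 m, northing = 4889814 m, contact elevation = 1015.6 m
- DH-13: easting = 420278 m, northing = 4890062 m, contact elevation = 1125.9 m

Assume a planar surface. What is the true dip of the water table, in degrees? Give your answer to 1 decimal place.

44.4°

Let the plane be z = a·easting + b·northing + c.
DH-12−DH-11: −4a − 18b = −17.6;  DH-13−DH-11: −267a + 230b = 92.7.
Solving gives a = 0.41554, b = 0.88543.
Gradient magnitude |∇z| = √(a² + b²) = √(0.17268 + 0.78399) = 0.97810.
True dip = arctan(0.97810) = 44.4°, dipping toward SSW (azimuth ≈ 205°).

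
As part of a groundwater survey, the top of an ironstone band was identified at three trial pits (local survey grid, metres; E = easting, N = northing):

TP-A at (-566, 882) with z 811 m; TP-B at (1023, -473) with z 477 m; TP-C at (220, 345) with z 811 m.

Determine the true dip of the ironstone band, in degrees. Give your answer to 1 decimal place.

56.3°

Let the plane be z = a·E + b·N + c.
TP-B−TP-A: 1589a − 1355b = −334;  TP-C−TP-A: 786a − 537b = 0.
Solving gives a = 0.84708, b = 1.23986.
Gradient magnitude |∇z| = √(a² + b²) = √(0.71754 + 1.53725) = 1.50160.
True dip = arctan(1.50160) = 56.3°, dipping toward SW (azimuth ≈ 214°).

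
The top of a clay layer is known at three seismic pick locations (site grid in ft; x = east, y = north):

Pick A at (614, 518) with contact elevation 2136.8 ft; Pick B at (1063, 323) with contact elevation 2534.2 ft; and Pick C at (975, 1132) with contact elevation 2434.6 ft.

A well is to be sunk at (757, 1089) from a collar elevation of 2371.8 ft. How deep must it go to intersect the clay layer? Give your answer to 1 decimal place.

Let the plane be z = a·x + b·y + c.
Pick B−Pick A: 449a − 195b = 397.4;  Pick C−Pick A: 361a + 614b = 297.8.
Solving gives a = 0.872844, b = −0.028170.
Then c = 2136.8 − a·614 − b·518 = 1615.47.
At (757, 1089): z_contact = 660.74 − 30.68 + 1615.47 = 2245.53 ft.
Depth below ground = 2371.8 − 2245.53 = 126.3 ft.

126.3 ft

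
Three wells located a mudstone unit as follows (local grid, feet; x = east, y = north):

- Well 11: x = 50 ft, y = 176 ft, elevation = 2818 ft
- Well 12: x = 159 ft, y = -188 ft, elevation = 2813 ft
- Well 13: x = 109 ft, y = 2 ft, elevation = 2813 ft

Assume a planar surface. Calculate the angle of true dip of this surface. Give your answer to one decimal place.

21.4°

Two edge vectors: Well 11→Well 12 = (109, -364, -5), Well 11→Well 13 = (59, -174, -5).
Normal n = (Well 11→Well 12) × (Well 11→Well 13) = (950, 250, 2510).
So ∂z/∂x = −n_x/n_z = −0.37849 and ∂z/∂y = −n_y/n_z = −0.09960.
Gradient magnitude |∇z| = √(a² + b²) = √(0.14325 + 0.00992) = 0.39137.
True dip = arctan(0.39137) = 21.4°, dipping toward ENE (azimuth ≈ 075°).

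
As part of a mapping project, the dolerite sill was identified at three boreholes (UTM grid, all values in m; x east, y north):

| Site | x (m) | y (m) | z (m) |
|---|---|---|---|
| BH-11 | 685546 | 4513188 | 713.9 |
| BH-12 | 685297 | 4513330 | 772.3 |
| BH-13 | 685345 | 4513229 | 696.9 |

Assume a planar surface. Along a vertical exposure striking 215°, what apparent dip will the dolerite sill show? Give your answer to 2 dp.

Let the plane be z = a·x + b·y + c.
BH-12−BH-11: −249a + 142b = 58.4;  BH-13−BH-11: −201a + 41b = −17.
Solving gives a = 0.26228, b = 0.87118.
Unit vector along 215° is (sin 215°, cos 215°) = (-0.5736, -0.8192).
Slope in that direction = a·(-0.5736) + b·(-0.8192) = −0.86407.
Apparent dip = arctan|0.86407| = 40.83° (true dip is 42.3°, so apparent ≤ true as expected).

40.83°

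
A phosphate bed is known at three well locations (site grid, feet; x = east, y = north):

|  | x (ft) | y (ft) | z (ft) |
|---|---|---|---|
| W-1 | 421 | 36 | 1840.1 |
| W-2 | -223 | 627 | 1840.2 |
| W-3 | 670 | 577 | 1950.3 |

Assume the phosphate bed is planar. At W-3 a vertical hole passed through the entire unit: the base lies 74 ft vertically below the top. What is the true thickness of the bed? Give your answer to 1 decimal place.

Two edge vectors: W-1→W-2 = (-644, 591, 0.1), W-1→W-3 = (249, 541, 110.2).
Normal n = (W-1→W-2) × (W-1→W-3) = (65074.1, 70993.7, -495563).
So ∂z/∂x = −n_x/n_z = 0.13131 and ∂z/∂y = −n_y/n_z = 0.14326.
|∇z| = √(a²+b²) = 0.19434, so dip δ = arctan(0.19434) = 11.00°.
True thickness = vertical thickness × cos δ = 74 × cos 11.00° = 72.6 ft.

72.6 ft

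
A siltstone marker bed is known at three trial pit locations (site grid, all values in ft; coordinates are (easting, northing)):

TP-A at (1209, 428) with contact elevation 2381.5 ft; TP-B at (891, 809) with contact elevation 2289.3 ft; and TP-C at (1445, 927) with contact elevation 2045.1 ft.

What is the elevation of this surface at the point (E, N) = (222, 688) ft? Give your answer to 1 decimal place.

Let the plane be z = a·E + b·N + c.
TP-B−TP-A: −318a + 381b = −92.2;  TP-C−TP-A: 236a + 499b = −336.4.
Solving gives a = −0.330496, b = −0.517842.
Then c = 2381.5 − a·1209 − b·428 = 3002.71.
At (222, 688): z = −73.4 − 356.3 + 3002.71 = 2573.1 ft.

2573.1 ft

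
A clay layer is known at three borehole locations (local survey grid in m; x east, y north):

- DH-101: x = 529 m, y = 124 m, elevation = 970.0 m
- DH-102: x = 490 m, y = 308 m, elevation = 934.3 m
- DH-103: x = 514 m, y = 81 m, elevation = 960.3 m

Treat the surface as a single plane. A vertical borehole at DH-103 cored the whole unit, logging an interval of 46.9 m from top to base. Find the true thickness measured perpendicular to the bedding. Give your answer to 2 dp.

37.54 m

Let the plane be z = a·x + b·y + c.
DH-102−DH-101: −39a + 184b = −35.7;  DH-103−DH-101: −15a − 43b = −9.7.
Solving gives a = 0.74823, b = −0.03543.
|∇z| = √(a²+b²) = 0.74907, so dip δ = arctan(0.74907) = 36.84°.
True thickness = vertical thickness × cos δ = 46.9 × cos 36.84° = 37.54 m.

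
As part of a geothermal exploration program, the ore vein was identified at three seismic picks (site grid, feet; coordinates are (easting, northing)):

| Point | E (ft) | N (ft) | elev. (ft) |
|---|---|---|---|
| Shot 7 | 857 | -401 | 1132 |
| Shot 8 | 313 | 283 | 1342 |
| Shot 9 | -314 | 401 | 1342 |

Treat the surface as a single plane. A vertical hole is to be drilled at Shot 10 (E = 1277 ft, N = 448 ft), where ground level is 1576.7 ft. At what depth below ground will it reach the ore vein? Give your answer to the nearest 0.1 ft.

109.6 ft

Let the plane be z = a·E + b·N + c.
Shot 8−Shot 7: −544a + 684b = 210;  Shot 9−Shot 7: −1171a + 802b = 210.
Solving gives a = 0.067951, b = 0.361060.
Then c = 1132 − a·857 − b·-401 = 1218.55.
At (1277, 448): z_contact = 86.77 + 161.75 + 1218.55 = 1467.08 ft.
Depth below ground = 1576.7 − 1467.08 = 109.6 ft.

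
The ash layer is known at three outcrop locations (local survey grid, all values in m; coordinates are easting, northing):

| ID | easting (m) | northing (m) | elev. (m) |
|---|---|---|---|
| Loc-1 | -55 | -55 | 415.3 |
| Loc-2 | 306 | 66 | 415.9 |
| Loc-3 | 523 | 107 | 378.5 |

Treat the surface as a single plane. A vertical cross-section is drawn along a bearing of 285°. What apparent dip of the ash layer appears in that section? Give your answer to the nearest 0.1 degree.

34.7°

Two edge vectors: Loc-1→Loc-2 = (361, 121, 0.6), Loc-1→Loc-3 = (578, 162, -36.8).
Normal n = (Loc-1→Loc-2) × (Loc-1→Loc-3) = (-4550, 13631.6, -11456).
So ∂z/∂easting = −n_x/n_z = −0.39717 and ∂z/∂northing = −n_y/n_z = 1.18991.
Unit vector along 285° is (sin 285°, cos 285°) = (-0.9659, 0.2588).
Slope in that direction = a·(-0.9659) + b·(0.2588) = 0.69161.
Apparent dip = arctan|0.69161| = 34.7° (true dip is 51.4°, so apparent ≤ true as expected).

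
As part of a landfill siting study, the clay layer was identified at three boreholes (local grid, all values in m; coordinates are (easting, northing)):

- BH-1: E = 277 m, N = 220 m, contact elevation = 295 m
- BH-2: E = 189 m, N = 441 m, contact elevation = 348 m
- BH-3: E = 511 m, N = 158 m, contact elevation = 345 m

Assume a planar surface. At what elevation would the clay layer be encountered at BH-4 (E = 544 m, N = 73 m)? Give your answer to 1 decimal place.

Two edge vectors: BH-1→BH-2 = (-88, 221, 53), BH-1→BH-3 = (234, -62, 50).
Normal n = (BH-1→BH-2) × (BH-1→BH-3) = (14336, 16802, -46258).
So ∂z/∂E = −n_x/n_z = 0.30991 and ∂z/∂N = −n_y/n_z = 0.36322.
Intercept c from BH-1: 295 − 85.85 − 79.91 = 129.24.
At (544, 73): z = 168.6 + 26.5 + 129.24 = 324.4 m.

324.4 m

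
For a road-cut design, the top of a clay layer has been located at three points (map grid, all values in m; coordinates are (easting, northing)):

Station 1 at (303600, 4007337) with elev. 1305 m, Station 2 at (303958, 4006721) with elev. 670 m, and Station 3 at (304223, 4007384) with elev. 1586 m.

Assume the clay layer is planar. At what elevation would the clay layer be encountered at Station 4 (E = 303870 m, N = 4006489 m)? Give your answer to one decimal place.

351.2 m

Let the plane be z = a·E + b·N + c.
Station 2−Station 1: 358a − 616b = −635;  Station 3−Station 1: 623a + 47b = 281.
Solving gives a = 0.357596469, b = 1.238668078.
Then c = 1305 − a·303600 − b·4007337 = −5071021.71.
At (303870, 4006489): z = 108662.8 + 4962710.0 − 5071021.71 = 351.2 m.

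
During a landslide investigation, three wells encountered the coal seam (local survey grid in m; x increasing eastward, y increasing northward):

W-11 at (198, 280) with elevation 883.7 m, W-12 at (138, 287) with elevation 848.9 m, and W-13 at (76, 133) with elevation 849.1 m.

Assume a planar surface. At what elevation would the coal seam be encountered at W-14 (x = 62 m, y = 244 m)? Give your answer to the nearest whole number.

Two edge vectors: W-11→W-12 = (-60, 7, -34.8), W-11→W-13 = (-122, -147, -34.6).
Normal n = (W-11→W-12) × (W-11→W-13) = (-5357.8, 2169.6, 9674).
So ∂z/∂x = −n_x/n_z = 0.55384 and ∂z/∂y = −n_y/n_z = −0.22427.
Intercept c from W-11: 883.7 − 109.66 + 62.80 = 836.84.
At (62, 244): z = 34.3 − 54.7 + 836.84 = 816.5 m.

816 m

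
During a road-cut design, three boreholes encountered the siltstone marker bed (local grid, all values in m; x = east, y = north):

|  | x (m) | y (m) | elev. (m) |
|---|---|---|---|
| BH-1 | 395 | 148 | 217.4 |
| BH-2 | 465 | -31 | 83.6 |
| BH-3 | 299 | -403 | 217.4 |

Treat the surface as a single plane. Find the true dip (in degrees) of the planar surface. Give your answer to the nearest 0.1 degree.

Let the plane be z = a·x + b·y + c.
BH-2−BH-1: 70a − 179b = −133.8;  BH-3−BH-1: −96a − 551b = 0.
Solving gives a = −1.32231, b = 0.23038.
Gradient magnitude |∇z| = √(a² + b²) = √(1.74849 + 0.05308) = 1.34222.
True dip = arctan(1.34222) = 53.3°, dipping toward E (azimuth ≈ 100°).

53.3°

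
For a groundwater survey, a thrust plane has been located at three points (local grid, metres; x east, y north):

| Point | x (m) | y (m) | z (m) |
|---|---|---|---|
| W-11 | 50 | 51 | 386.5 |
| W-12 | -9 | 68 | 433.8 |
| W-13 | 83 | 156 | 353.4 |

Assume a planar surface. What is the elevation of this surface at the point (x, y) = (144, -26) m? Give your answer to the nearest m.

Let the plane be z = a·x + b·y + c.
W-12−W-11: −59a + 17b = 47.3;  W-13−W-11: 33a + 105b = −33.1.
Solving gives a = −0.81841, b = −0.05802.
Then c = 386.5 − a·50 − b·51 = 430.38.
At (144, -26): z = −117.9 + 1.5 + 430.38 = 314.0 m.

314 m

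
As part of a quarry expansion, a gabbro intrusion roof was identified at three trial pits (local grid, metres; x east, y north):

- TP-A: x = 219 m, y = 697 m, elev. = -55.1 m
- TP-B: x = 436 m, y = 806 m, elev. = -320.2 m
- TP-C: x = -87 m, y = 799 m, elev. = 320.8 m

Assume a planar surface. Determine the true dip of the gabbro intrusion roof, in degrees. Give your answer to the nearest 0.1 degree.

Two edge vectors: TP-A→TP-B = (217, 109, -265.1), TP-A→TP-C = (-306, 102, 375.9).
Normal n = (TP-A→TP-B) × (TP-A→TP-C) = (68013.3, -449.7, 55488).
So ∂z/∂x = −n_x/n_z = −1.22573 and ∂z/∂y = −n_y/n_z = 0.00810.
Gradient magnitude |∇z| = √(a² + b²) = √(1.50241 + 0.00007) = 1.22576.
True dip = arctan(1.22576) = 50.8°, dipping toward E (azimuth ≈ 090°).

50.8°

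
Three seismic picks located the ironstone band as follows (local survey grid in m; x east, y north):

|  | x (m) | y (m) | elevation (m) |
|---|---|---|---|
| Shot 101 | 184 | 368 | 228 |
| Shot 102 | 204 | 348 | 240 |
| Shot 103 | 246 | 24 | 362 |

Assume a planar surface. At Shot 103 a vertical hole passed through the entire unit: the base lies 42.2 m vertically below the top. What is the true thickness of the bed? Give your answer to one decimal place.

38.8 m

Two edge vectors: Shot 101→Shot 102 = (20, -20, 12), Shot 101→Shot 103 = (62, -344, 134).
Normal n = (Shot 101→Shot 102) × (Shot 101→Shot 103) = (1448, -1936, -5640).
So ∂z/∂x = −n_x/n_z = 0.25674 and ∂z/∂y = −n_y/n_z = −0.34326.
|∇z| = √(a²+b²) = 0.42865, so dip δ = arctan(0.42865) = 23.20°.
True thickness = vertical thickness × cos δ = 42.2 × cos 23.20° = 38.8 m.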